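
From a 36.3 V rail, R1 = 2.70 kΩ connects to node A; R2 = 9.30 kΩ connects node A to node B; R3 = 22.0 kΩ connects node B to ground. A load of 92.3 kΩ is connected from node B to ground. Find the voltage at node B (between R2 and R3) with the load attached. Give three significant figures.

At node B, R3 is in parallel with the load: R3‖R_L = 17.77 kΩ.
Below node A the resistance is R2 + (R3‖R_L) = 27.07 kΩ, so V_A = 36.3 × 27.07/29.77 = 33.01 V.
Then V_B = V_A × (R3‖R_L)/(R2 + R3‖R_L) = 33.01 × 17.77/27.07 = 21.7 V.

V ≈ 21.7 V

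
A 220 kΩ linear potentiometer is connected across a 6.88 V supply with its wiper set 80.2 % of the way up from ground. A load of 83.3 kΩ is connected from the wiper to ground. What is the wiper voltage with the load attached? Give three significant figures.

V ≈ 3.89 V

The wiper splits the pot into (1−α)R = 43.56 kΩ above and αR = 176.4 kΩ below.
Lower section ‖ load = 56.59 kΩ.
V_wiper = 6.88 × 56.59/(43.56 + 56.59) = 3.89 V.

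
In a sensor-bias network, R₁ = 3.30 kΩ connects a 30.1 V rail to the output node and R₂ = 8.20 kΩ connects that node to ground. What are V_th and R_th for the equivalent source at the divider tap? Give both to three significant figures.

V_th = 21.5 V, R_th = 2.35 kΩ

V_th is the open-circuit tap voltage: 30.1 × 8.20/(3.30 + 8.20) = 21.5 V.
With the supply zeroed, R₁ and R₂ appear in parallel from the tap: R_th = R₁‖R₂ = (3.30 × 8.20)/11.50 = 2.35 kΩ.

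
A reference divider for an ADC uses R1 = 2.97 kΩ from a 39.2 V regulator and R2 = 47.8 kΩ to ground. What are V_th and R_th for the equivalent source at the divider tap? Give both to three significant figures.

V_th = 36.9 V, R_th = 2.80 kΩ

V_th is the open-circuit tap voltage: 39.2 × 47.8/(2.97 + 47.8) = 36.9 V.
With the supply zeroed, R1 and R2 appear in parallel from the tap: R_th = R1‖R2 = (2.97 × 47.8)/50.77 = 2.80 kΩ.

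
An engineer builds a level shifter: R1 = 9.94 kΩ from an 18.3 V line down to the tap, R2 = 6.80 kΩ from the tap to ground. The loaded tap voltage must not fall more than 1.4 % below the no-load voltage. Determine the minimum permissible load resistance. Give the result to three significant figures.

Output resistance R_th = R1‖R2 = (9.94 × 6.80)/16.74 = 4.038 kΩ.
The fractional drop is R_th/(R_th + R_L); requiring this ≤ 0.0140 gives R_L ≥ R_th(1/0.0140 − 1) = 4.038 × 70.43 = 284 kΩ.

R_L(min) ≈ 284 kΩ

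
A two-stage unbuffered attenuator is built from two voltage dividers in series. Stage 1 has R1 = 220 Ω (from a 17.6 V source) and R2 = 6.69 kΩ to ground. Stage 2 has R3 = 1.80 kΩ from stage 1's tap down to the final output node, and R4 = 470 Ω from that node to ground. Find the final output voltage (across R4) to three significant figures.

V_out ≈ 3.23 V

Stage 2 presents R3+R4 = 2270 Ω as a load on stage 1's tap.
Stage 1's lower leg becomes R2‖(R3+R4) = 1695 Ω, so V_mid = 17.6 × 1695/1915 = 15.58 V.
Stage 2 is itself unloaded: V_out = V_mid × R4/(R3+R4) = 15.58 × 470/2270 = 3.23 V.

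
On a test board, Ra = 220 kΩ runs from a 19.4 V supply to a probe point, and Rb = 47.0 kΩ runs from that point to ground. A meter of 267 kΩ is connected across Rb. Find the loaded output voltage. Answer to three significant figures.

V_out ≈ 2.98 V

The load sits in parallel with Rb: Rb‖R_L = (47.0 × 267) / (47.0 + 267) = 39.96 kΩ.
V_out = 19.4 × 39.96 / (220 + 39.96) = 19.4 × 39.96/260.0 = 2.98 V.
(Unloaded it would have been 3.41 V.)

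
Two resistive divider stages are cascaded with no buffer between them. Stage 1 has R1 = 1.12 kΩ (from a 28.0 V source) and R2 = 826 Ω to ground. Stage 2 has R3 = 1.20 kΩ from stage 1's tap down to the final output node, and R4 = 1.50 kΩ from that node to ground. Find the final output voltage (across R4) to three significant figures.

Stage 2 presents R3+R4 = 2700 Ω as a load on stage 1's tap.
Stage 1's lower leg becomes R2‖(R3+R4) = 632.5 Ω, so V_mid = 28.0 × 632.5/1753 = 10.11 V.
Stage 2 is itself unloaded: V_out = V_mid × R4/(R3+R4) = 10.11 × 1500/2700 = 5.61 V.

V_out ≈ 5.61 V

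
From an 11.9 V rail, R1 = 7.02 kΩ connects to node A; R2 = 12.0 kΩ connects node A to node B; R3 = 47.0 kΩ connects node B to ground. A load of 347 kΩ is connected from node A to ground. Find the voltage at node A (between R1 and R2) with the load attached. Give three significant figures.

V ≈ 10.4 V

Below node A the series string R2+R3 = 59.00 kΩ sits in parallel with the 347 kΩ load: 50.43 kΩ.
V_A = 11.9 × 50.43/(7.02 + 50.43) = 10.4 V.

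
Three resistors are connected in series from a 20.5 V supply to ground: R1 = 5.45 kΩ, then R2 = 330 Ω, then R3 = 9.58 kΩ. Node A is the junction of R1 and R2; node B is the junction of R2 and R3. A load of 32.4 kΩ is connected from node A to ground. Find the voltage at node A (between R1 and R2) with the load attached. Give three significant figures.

V ≈ 11.9 V

Below node A the series string R2+R3 = 9910 Ω sits in parallel with the 32400 Ω load: 7589 Ω.
V_A = 20.5 × 7589/(5450 + 7589) = 11.9 V.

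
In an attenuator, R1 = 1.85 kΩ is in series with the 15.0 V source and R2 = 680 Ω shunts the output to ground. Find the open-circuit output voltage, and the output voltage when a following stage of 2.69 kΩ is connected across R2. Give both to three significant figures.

Unloaded: 4.03 V; loaded: 3.40 V

Open-circuit: V = 15.0 × 680/(1850 + 680) = 4.03 V.
With the load, R2 becomes R2‖R_L = 542.8 Ω, so V = 15.0 × 542.8/2393 = 3.40 V.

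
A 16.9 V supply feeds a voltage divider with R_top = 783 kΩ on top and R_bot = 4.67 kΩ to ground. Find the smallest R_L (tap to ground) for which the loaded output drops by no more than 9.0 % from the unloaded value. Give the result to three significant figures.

Output resistance R_th = R_top‖R_bot = (783 × 4.67)/787.7 = 4.642 kΩ.
The fractional drop is R_th/(R_th + R_L); requiring this ≤ 0.0900 gives R_L ≥ R_th(1/0.0900 − 1) = 4.642 × 10.11 = 46.9 kΩ.

R_L(min) ≈ 46.9 kΩ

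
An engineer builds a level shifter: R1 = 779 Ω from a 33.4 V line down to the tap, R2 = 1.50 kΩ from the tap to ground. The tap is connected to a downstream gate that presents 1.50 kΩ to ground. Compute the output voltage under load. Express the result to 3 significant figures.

V_out ≈ 16.4 V

The load sits in parallel with R2: R2‖R_L = (1500 × 1500) / (1500 + 1500) = 750.0 Ω.
V_out = 33.4 × 750.0 / (779 + 750.0) = 33.4 × 750.0/1529 = 16.4 V.
(Unloaded it would have been 22.0 V.)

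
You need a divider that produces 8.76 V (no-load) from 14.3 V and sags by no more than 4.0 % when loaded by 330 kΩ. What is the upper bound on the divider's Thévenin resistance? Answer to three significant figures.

Loading drop = R_th/(R_th + R_L) ≤ 0.0400, so R_th ≤ R_L · ε/(1−ε) = 330 kΩ × 0.0400/0.9600 = 13.8 kΩ.
(Any R1, R2 with R2/(R1+R2) = 0.613 and R1‖R2 ≤ 13.8 kΩ will meet the spec.)

R_th ≤ 13.8 kΩ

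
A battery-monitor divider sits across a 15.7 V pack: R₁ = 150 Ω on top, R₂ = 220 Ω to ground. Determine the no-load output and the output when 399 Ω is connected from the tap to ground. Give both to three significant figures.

Open-circuit: V = 15.7 × 220/(150 + 220) = 9.34 V.
With the load, R₂ becomes R₂‖R_L = 141.8 Ω, so V = 15.7 × 141.8/291.8 = 7.63 V.

Unloaded: 9.34 V; loaded: 7.63 V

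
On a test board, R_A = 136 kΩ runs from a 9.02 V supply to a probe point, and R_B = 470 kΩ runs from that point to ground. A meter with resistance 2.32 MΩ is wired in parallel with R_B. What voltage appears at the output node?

V_out ≈ 6.69 V

The load sits in parallel with R_B: R_B‖R_L = (470 × 2320) / (470 + 2320) = 390.8 kΩ.
V_out = 9.02 × 390.8 / (136 + 390.8) = 9.02 × 390.8/526.8 = 6.69 V.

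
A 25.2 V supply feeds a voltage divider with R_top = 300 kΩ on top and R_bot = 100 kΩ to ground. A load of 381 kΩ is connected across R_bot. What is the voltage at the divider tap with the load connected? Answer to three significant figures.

V_out ≈ 5.26 V

The load sits in parallel with R_bot: R_bot‖R_L = (100 × 381) / (100 + 381) = 79.21 kΩ.
V_out = 25.2 × 79.21 / (300 + 79.21) = 25.2 × 79.21/379.2 = 5.26 V.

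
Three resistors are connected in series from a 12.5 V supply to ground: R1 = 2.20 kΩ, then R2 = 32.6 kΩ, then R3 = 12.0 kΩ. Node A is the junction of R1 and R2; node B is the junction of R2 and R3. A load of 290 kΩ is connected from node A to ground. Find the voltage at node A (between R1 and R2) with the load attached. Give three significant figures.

V ≈ 11.8 V

Below node A the series string R2+R3 = 44.60 kΩ sits in parallel with the 290 kΩ load: 38.66 kΩ.
V_A = 12.5 × 38.66/(2.20 + 38.66) = 11.8 V.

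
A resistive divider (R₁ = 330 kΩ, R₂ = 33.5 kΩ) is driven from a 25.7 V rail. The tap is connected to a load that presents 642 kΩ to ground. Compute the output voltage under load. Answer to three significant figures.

V_out ≈ 2.26 V

The load sits in parallel with R₂: R₂‖R_L = (33.5 × 642) / (33.5 + 642) = 31.84 kΩ.
V_out = 25.7 × 31.84 / (330 + 31.84) = 25.7 × 31.84/361.8 = 2.26 V.
(Unloaded it would have been 2.37 V.)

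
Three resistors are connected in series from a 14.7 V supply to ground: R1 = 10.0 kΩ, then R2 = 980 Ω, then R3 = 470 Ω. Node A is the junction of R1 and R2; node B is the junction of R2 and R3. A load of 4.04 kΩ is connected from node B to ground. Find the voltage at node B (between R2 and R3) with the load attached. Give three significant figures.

V ≈ 0.543 V

At node B, R3 is in parallel with the load: R3‖R_L = 421.0 Ω.
Below node A the resistance is R2 + (R3‖R_L) = 1401 Ω, so V_A = 14.7 × 1401/11400 = 1.806 V.
Then V_B = V_A × (R3‖R_L)/(R2 + R3‖R_L) = 1.806 × 421.0/1401 = 0.543 V.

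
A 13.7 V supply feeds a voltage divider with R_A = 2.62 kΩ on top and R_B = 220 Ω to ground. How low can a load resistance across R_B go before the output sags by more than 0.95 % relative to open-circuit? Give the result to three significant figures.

R_L(min) ≈ 21.2 kΩ

Output resistance R_th = R_A‖R_B = (2620 × 220)/2840 = 203.0 Ω.
The fractional drop is R_th/(R_th + R_L); requiring this ≤ 0.00950 gives R_L ≥ R_th(1/0.00950 − 1) = 203.0 × 104.3 = 21.2 kΩ.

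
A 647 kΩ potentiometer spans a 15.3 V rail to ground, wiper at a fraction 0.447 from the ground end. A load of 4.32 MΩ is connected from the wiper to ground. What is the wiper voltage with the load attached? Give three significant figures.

The wiper splits the pot into (1−α)R = 357.8 kΩ above and αR = 289.2 kΩ below.
Lower section ‖ load = 271.1 kΩ.
V_wiper = 15.3 × 271.1/(357.8 + 271.1) = 6.59 V.

V ≈ 6.59 V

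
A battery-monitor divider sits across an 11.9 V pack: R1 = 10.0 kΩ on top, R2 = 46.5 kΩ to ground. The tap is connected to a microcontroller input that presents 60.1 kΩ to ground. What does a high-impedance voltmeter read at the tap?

The load sits in parallel with R2: R2‖R_L = (46.5 × 60.1) / (46.5 + 60.1) = 26.22 kΩ.
V_out = 11.9 × 26.22 / (10.0 + 26.22) = 11.9 × 26.22/36.22 = 8.61 V.

V_out ≈ 8.61 V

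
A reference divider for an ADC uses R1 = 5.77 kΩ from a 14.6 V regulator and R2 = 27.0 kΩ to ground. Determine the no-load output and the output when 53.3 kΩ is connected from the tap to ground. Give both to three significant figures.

Open-circuit: V = 14.6 × 27.0/(5.77 + 27.0) = 12.0 V.
With the load, R2 becomes R2‖R_L = 17.92 kΩ, so V = 14.6 × 17.92/23.69 = 11.0 V.

Unloaded: 12.0 V; loaded: 11.0 V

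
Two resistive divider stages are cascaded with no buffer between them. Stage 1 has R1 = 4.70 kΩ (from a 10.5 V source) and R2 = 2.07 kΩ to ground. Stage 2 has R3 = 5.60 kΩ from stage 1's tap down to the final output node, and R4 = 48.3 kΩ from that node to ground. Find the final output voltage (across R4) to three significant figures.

Stage 2 presents R3+R4 = 53.90 kΩ as a load on stage 1's tap.
Stage 1's lower leg becomes R2‖(R3+R4) = 1.993 kΩ, so V_mid = 10.5 × 1.993/6.693 = 3.127 V.
Stage 2 is itself unloaded: V_out = V_mid × R4/(R3+R4) = 3.127 × 48.3/53.90 = 2.80 V.

V_out ≈ 2.80 V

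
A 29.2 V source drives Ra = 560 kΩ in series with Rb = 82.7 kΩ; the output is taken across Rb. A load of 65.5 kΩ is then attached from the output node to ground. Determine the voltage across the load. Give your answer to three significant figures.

The load sits in parallel with Rb: Rb‖R_L = (82.7 × 65.5) / (82.7 + 65.5) = 36.55 kΩ.
V_out = 29.2 × 36.55 / (560 + 36.55) = 29.2 × 36.55/596.6 = 1.79 V.
(Unloaded it would have been 3.76 V.)

V_out ≈ 1.79 V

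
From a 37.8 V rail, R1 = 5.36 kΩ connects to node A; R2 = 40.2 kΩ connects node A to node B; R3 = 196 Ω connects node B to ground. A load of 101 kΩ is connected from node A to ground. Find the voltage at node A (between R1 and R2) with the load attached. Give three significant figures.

Below node A the series string R2+R3 = 40400 Ω sits in parallel with the 101000 Ω load: 28860 Ω.
V_A = 37.8 × 28860/(5360 + 28860) = 31.9 V.

V ≈ 31.9 V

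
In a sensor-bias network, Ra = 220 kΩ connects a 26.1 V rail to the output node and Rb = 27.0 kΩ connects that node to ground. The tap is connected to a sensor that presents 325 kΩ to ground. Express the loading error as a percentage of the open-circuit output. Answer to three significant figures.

6.89 %

The divider's output (Thévenin) resistance is Ra‖Rb = 24.05 kΩ.
Fractional drop under load = R_th/(R_th + R_L) = 24.05 / (24.05 + 325) = 0.06890.
So the output falls by 6.89 %.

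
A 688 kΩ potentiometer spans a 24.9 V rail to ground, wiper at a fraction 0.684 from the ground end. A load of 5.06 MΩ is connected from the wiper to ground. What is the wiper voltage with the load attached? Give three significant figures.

V ≈ 16.5 V

The wiper splits the pot into (1−α)R = 217.4 kΩ above and αR = 470.6 kΩ below.
Lower section ‖ load = 430.5 kΩ.
V_wiper = 24.9 × 430.5/(217.4 + 430.5) = 16.5 V.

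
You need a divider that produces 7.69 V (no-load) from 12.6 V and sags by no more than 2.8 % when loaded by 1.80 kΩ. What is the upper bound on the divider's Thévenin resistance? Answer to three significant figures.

R_th ≤ 51.9 Ω

Loading drop = R_th/(R_th + R_L) ≤ 0.0280, so R_th ≤ R_L · ε/(1−ε) = 1.80 kΩ × 0.0280/0.9720 = 51.9 Ω.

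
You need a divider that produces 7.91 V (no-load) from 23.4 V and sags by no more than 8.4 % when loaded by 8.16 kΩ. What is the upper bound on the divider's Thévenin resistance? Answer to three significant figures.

Loading drop = R_th/(R_th + R_L) ≤ 0.0840, so R_th ≤ R_L · ε/(1−ε) = 8.16 kΩ × 0.0840/0.9160 = 748 Ω.

R_th ≤ 748 Ω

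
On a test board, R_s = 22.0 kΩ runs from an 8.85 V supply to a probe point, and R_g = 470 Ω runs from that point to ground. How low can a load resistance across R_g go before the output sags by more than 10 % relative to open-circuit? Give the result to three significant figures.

Output resistance R_th = R_s‖R_g = (22000 × 470)/22470 = 460.2 Ω.
The fractional drop is R_th/(R_th + R_L); requiring this ≤ 0.100 gives R_L ≥ R_th(1/0.100 − 1) = 460.2 × 9.000 = 4.14 kΩ.

R_L(min) ≈ 4.14 kΩ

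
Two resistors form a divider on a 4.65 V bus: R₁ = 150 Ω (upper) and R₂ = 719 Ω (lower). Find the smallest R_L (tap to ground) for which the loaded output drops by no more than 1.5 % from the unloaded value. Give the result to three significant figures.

R_L(min) ≈ 8.15 kΩ

Output resistance R_th = R₁‖R₂ = (150 × 719)/869.0 = 124.1 Ω.
The fractional drop is R_th/(R_th + R_L); requiring this ≤ 0.0150 gives R_L ≥ R_th(1/0.0150 − 1) = 124.1 × 65.67 = 8.15 kΩ.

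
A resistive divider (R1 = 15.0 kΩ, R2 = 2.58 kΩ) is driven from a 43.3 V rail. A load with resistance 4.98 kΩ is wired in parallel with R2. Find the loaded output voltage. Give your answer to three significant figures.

V_out ≈ 4.41 V

The load sits in parallel with R2: R2‖R_L = (2.58 × 4.98) / (2.58 + 4.98) = 1.700 kΩ.
V_out = 43.3 × 1.700 / (15.0 + 1.700) = 43.3 × 1.700/16.70 = 4.41 V.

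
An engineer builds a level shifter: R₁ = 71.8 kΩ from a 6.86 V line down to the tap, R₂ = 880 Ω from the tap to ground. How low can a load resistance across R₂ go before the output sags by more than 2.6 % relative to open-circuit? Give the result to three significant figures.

Output resistance R_th = R₁‖R₂ = (71800 × 880)/72680 = 869.3 Ω.
The fractional drop is R_th/(R_th + R_L); requiring this ≤ 0.0260 gives R_L ≥ R_th(1/0.0260 − 1) = 869.3 × 37.46 = 32.6 kΩ.

R_L(min) ≈ 32.6 kΩ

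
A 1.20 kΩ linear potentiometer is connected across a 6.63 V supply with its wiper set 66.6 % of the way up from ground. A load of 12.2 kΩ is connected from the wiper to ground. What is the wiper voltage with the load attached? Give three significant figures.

V ≈ 4.32 V

The wiper splits the pot into (1−α)R = 400.8 Ω above and αR = 799.2 Ω below.
Lower section ‖ load = 750.1 Ω.
V_wiper = 6.63 × 750.1/(400.8 + 750.1) = 4.32 V.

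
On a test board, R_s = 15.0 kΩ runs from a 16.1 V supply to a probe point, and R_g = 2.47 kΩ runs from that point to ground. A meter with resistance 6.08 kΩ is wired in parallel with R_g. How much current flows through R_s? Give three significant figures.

I ≈ 0.961 mA

R_g‖R_L = 1.756 kΩ, so the source sees R_s + R_g‖R_L = 16.76 kΩ.
I = 16.1 V / 16.76 kΩ = 0.961 mA.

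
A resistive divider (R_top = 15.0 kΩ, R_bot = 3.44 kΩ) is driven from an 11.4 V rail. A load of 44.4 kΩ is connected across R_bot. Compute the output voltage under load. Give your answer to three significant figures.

The load sits in parallel with R_bot: R_bot‖R_L = (3.44 × 44.4) / (3.44 + 44.4) = 3.193 kΩ.
V_out = 11.4 × 3.193 / (15.0 + 3.193) = 11.4 × 3.193/18.19 = 2.00 V.

V_out ≈ 2.00 V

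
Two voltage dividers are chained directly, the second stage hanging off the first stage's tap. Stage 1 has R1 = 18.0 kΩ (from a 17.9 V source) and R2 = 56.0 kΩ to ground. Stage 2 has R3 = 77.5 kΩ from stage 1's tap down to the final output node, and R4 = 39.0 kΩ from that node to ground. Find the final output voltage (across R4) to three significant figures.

Stage 2 presents R3+R4 = 116.5 kΩ as a load on stage 1's tap.
Stage 1's lower leg becomes R2‖(R3+R4) = 37.82 kΩ, so V_mid = 17.9 × 37.82/55.82 = 12.13 V.
Stage 2 is itself unloaded: V_out = V_mid × R4/(R3+R4) = 12.13 × 39.0/116.5 = 4.06 V.

V_out ≈ 4.06 V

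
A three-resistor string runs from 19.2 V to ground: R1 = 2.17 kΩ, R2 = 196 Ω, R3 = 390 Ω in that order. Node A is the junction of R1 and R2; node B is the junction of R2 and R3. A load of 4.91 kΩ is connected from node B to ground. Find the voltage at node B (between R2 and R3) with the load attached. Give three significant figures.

V ≈ 2.54 V

At node B, R3 is in parallel with the load: R3‖R_L = 361.3 Ω.
Below node A the resistance is R2 + (R3‖R_L) = 557.3 Ω, so V_A = 19.2 × 557.3/2727 = 3.923 V.
Then V_B = V_A × (R3‖R_L)/(R2 + R3‖R_L) = 3.923 × 361.3/557.3 = 2.54 V.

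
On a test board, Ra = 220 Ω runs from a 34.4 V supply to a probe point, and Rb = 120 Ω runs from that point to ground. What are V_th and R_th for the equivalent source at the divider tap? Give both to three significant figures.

V_th = 12.1 V, R_th = 77.6 Ω

V_th is the open-circuit tap voltage: 34.4 × 120/(220 + 120) = 12.1 V.
With the supply zeroed, Ra and Rb appear in parallel from the tap: R_th = Ra‖Rb = (220 × 120)/340.0 = 77.6 Ω.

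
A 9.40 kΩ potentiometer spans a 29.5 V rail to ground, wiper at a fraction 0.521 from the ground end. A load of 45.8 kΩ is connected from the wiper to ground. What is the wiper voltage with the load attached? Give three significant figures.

V ≈ 14.6 V

The wiper splits the pot into (1−α)R = 4.503 kΩ above and αR = 4.897 kΩ below.
Lower section ‖ load = 4.424 kΩ.
V_wiper = 29.5 × 4.424/(4.503 + 4.424) = 14.6 V.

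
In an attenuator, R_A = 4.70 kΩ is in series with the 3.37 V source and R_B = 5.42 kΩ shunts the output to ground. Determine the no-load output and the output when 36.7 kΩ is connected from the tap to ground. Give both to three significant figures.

Open-circuit: V = 3.37 × 5.42/(4.70 + 5.42) = 1.80 V.
With the load, R_B becomes R_B‖R_L = 4.723 kΩ, so V = 3.37 × 4.723/9.423 = 1.69 V.

Unloaded: 1.80 V; loaded: 1.69 V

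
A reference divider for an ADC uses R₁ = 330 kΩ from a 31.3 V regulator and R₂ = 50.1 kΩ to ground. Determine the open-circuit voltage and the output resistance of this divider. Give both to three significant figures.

V_th is the open-circuit tap voltage: 31.3 × 50.1/(330 + 50.1) = 4.13 V.
With the supply zeroed, R₁ and R₂ appear in parallel from the tap: R_th = R₁‖R₂ = (330 × 50.1)/380.1 = 43.5 kΩ.

V_th = 4.13 V, R_th = 43.5 kΩ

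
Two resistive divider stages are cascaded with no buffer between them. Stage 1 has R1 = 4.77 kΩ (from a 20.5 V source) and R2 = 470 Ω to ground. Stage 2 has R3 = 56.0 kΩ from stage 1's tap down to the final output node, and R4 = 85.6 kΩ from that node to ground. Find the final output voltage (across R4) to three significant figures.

V_out ≈ 1.11 V

Stage 2 presents R3+R4 = 141600 Ω as a load on stage 1's tap.
Stage 1's lower leg becomes R2‖(R3+R4) = 468.4 Ω, so V_mid = 20.5 × 468.4/5238 = 1.833 V.
Stage 2 is itself unloaded: V_out = V_mid × R4/(R3+R4) = 1.833 × 85600/141600 = 1.11 V.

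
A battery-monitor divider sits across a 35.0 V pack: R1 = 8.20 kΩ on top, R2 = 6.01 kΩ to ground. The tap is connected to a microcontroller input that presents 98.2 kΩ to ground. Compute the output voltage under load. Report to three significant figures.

The load sits in parallel with R2: R2‖R_L = (6.01 × 98.2) / (6.01 + 98.2) = 5.663 kΩ.
V_out = 35.0 × 5.663 / (8.20 + 5.663) = 35.0 × 5.663/13.86 = 14.3 V.

V_out ≈ 14.3 V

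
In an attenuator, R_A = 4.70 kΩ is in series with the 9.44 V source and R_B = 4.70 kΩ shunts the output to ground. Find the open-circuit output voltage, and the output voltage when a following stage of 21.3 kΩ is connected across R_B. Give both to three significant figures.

Unloaded: 4.72 V; loaded: 4.25 V

Open-circuit: V = 9.44 × 4.70/(4.70 + 4.70) = 4.72 V.
With the load, R_B becomes R_B‖R_L = 3.850 kΩ, so V = 9.44 × 3.850/8.550 = 4.25 V.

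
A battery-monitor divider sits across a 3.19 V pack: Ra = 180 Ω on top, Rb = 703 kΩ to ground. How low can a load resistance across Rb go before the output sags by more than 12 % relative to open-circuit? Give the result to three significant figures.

R_L(min) ≈ 1.32 kΩ

Output resistance R_th = Ra‖Rb = (180 × 703000)/703200 = 180.0 Ω.
The fractional drop is R_th/(R_th + R_L); requiring this ≤ 0.120 gives R_L ≥ R_th(1/0.120 − 1) = 180.0 × 7.333 = 1.32 kΩ.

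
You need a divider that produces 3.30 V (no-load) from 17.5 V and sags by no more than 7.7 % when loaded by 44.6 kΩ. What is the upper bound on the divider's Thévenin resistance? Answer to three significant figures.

R_th ≤ 3.72 kΩ

Loading drop = R_th/(R_th + R_L) ≤ 0.0770, so R_th ≤ R_L · ε/(1−ε) = 44.6 kΩ × 0.0770/0.9230 = 3.72 kΩ.
(Any R1, R2 with R2/(R1+R2) = 0.189 and R1‖R2 ≤ 3.72 kΩ will meet the spec.)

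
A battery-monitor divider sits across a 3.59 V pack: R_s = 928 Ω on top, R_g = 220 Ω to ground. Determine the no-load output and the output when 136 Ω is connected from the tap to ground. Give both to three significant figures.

Open-circuit: V = 3.59 × 220/(928 + 220) = 0.688 V.
With the load, R_g becomes R_g‖R_L = 84.04 Ω, so V = 3.59 × 84.04/1012 = 0.298 V.

Unloaded: 0.688 V; loaded: 0.298 V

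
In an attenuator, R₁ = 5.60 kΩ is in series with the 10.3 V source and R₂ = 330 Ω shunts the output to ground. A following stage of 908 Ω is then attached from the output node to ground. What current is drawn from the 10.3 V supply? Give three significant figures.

I ≈ 1.76 mA

R₂‖R_L = 242.0 Ω, so the source sees R₁ + R₂‖R_L = 5842 Ω.
I = 10.3 V / 5842 Ω = 1.76 mA.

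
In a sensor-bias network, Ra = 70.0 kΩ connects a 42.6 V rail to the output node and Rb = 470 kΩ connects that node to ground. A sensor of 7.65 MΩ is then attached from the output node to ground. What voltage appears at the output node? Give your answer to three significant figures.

The load sits in parallel with Rb: Rb‖R_L = (470 × 7650) / (470 + 7650) = 442.8 kΩ.
V_out = 42.6 × 442.8 / (70.0 + 442.8) = 42.6 × 442.8/512.8 = 36.8 V.

V_out ≈ 36.8 V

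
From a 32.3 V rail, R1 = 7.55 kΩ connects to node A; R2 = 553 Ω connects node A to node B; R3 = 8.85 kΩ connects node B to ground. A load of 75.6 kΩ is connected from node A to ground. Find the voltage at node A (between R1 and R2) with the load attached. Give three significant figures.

Below node A the series string R2+R3 = 9403 Ω sits in parallel with the 75600 Ω load: 8363 Ω.
V_A = 32.3 × 8363/(7550 + 8363) = 17.0 V.

V ≈ 17.0 V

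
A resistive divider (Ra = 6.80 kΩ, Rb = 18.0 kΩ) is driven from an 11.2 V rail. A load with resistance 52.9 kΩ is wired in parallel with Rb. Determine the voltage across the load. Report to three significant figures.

V_out ≈ 7.44 V

The load sits in parallel with Rb: Rb‖R_L = (18.0 × 52.9) / (18.0 + 52.9) = 13.43 kΩ.
V_out = 11.2 × 13.43 / (6.80 + 13.43) = 11.2 × 13.43/20.23 = 7.44 V.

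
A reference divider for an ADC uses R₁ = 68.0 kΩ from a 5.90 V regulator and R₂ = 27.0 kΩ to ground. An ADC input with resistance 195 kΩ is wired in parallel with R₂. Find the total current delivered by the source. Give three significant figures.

R₂‖R_L = 23.72 kΩ, so the source sees R₁ + R₂‖R_L = 91.72 kΩ.
I = 5.90 V / 91.72 kΩ = 0.0643 mA.

I ≈ 0.0643 mA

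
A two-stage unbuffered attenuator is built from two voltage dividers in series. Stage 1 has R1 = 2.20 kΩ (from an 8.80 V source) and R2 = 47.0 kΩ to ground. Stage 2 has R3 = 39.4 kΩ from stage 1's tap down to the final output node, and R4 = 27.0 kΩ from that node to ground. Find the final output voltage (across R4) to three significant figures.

Stage 2 presents R3+R4 = 66.40 kΩ as a load on stage 1's tap.
Stage 1's lower leg becomes R2‖(R3+R4) = 27.52 kΩ, so V_mid = 8.80 × 27.52/29.72 = 8.149 V.
Stage 2 is itself unloaded: V_out = V_mid × R4/(R3+R4) = 8.149 × 27.0/66.40 = 3.31 V.

V_out ≈ 3.31 V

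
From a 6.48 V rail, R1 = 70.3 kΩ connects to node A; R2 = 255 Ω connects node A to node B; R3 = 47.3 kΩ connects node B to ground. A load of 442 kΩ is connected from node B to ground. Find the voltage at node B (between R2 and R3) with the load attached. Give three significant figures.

V ≈ 2.44 V

At node B, R3 is in parallel with the load: R3‖R_L = 42730 Ω.
Below node A the resistance is R2 + (R3‖R_L) = 42980 Ω, so V_A = 6.48 × 42980/113300 = 2.459 V.
Then V_B = V_A × (R3‖R_L)/(R2 + R3‖R_L) = 2.459 × 42730/42980 = 2.44 V.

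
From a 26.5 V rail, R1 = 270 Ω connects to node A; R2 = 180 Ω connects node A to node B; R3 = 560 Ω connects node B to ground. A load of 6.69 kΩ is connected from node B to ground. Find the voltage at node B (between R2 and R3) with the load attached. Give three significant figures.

V ≈ 14.2 V

At node B, R3 is in parallel with the load: R3‖R_L = 516.7 Ω.
Below node A the resistance is R2 + (R3‖R_L) = 696.7 Ω, so V_A = 26.5 × 696.7/966.7 = 19.10 V.
Then V_B = V_A × (R3‖R_L)/(R2 + R3‖R_L) = 19.10 × 516.7/696.7 = 14.2 V.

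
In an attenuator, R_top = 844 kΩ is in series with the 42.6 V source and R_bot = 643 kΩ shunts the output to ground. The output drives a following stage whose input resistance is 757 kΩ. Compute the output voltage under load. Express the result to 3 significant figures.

V_out ≈ 12.4 V

The load sits in parallel with R_bot: R_bot‖R_L = (643 × 757) / (643 + 757) = 347.7 kΩ.
V_out = 42.6 × 347.7 / (844 + 347.7) = 42.6 × 347.7/1192 = 12.4 V.
(Unloaded it would have been 18.4 V.)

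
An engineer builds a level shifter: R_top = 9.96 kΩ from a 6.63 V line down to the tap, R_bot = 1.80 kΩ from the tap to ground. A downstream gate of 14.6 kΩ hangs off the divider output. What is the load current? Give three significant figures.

I_L ≈ 0.0629 mA

R_bot‖R_L = 1.602 kΩ; V_out = 6.63 × 1.602/11.56 = 0.9189 V.
I_L = V_out / R_L = 0.9189 / 14.6 kΩ = 0.0629 mA.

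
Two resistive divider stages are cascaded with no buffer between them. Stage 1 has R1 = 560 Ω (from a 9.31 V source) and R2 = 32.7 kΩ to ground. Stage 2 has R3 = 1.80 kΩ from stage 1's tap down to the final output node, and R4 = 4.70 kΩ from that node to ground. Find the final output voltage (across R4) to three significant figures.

Stage 2 presents R3+R4 = 6500 Ω as a load on stage 1's tap.
Stage 1's lower leg becomes R2‖(R3+R4) = 5422 Ω, so V_mid = 9.31 × 5422/5982 = 8.438 V.
Stage 2 is itself unloaded: V_out = V_mid × R4/(R3+R4) = 8.438 × 4700/6500 = 6.10 V.

V_out ≈ 6.10 V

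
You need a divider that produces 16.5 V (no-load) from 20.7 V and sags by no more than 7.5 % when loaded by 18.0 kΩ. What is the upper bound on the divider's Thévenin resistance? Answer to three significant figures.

Loading drop = R_th/(R_th + R_L) ≤ 0.0750, so R_th ≤ R_L · ε/(1−ε) = 18.0 kΩ × 0.0750/0.9250 = 1.46 kΩ.
(Any R1, R2 with R2/(R1+R2) = 0.797 and R1‖R2 ≤ 1.46 kΩ will meet the spec.)

R_th ≤ 1.46 kΩ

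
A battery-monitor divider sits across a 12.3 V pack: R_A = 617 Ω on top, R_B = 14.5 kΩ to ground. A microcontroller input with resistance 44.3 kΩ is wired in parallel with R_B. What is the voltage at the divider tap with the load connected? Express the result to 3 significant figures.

The load sits in parallel with R_B: R_B‖R_L = (14500 × 44300) / (14500 + 44300) = 10920 Ω.
V_out = 12.3 × 10920 / (617 + 10920) = 12.3 × 10920/11540 = 11.6 V.

V_out ≈ 11.6 V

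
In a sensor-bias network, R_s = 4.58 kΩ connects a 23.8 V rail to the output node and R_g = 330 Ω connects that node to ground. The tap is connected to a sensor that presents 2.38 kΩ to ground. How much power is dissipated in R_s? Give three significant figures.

Total resistance from the source is R_s + (R_g‖R_L) = 4870 Ω, so I = 23.8/4870 Ω = 4.887 mA.
P = I²·R_s = (4.887 mA)² × 4.58 kΩ = 109 mW.

P ≈ 109 mW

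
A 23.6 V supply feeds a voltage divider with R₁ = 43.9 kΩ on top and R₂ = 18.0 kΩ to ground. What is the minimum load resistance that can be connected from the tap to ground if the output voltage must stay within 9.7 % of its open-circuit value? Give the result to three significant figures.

Output resistance R_th = R₁‖R₂ = (43.9 × 18.0)/61.90 = 12.77 kΩ.
The fractional drop is R_th/(R_th + R_L); requiring this ≤ 0.0970 gives R_L ≥ R_th(1/0.0970 − 1) = 12.77 × 9.309 = 119 kΩ.

R_L(min) ≈ 119 kΩ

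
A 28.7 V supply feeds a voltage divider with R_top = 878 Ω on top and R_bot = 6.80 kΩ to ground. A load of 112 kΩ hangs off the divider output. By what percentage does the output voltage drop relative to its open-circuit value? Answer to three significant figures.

0.689 %

The divider's output (Thévenin) resistance is R_top‖R_bot = 777.6 Ω.
Fractional drop under load = R_th/(R_th + R_L) = 777.6 / (777.6 + 112000) = 0.006895.
So the output falls by 0.689 %.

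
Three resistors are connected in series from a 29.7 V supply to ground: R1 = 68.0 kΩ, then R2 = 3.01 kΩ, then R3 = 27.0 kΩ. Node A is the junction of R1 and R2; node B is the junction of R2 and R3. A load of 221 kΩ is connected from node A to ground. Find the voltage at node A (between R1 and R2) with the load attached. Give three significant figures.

V ≈ 8.31 V

Below node A the series string R2+R3 = 30.01 kΩ sits in parallel with the 221 kΩ load: 26.42 kΩ.
V_A = 29.7 × 26.42/(68.0 + 26.42) = 8.31 V.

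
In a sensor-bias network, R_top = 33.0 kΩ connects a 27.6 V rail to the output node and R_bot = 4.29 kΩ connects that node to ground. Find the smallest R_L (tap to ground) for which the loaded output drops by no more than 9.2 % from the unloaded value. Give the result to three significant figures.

R_L(min) ≈ 37.5 kΩ

Output resistance R_th = R_top‖R_bot = (33.0 × 4.29)/37.29 = 3.796 kΩ.
The fractional drop is R_th/(R_th + R_L); requiring this ≤ 0.0920 gives R_L ≥ R_th(1/0.0920 − 1) = 3.796 × 9.870 = 37.5 kΩ.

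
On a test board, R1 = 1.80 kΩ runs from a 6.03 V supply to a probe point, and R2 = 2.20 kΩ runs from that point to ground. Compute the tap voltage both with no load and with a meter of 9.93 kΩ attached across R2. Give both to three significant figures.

Open-circuit: V = 6.03 × 2.20/(1.80 + 2.20) = 3.32 V.
With the load, R2 becomes R2‖R_L = 1.801 kΩ, so V = 6.03 × 1.801/3.601 = 3.02 V.

Unloaded: 3.32 V; loaded: 3.02 V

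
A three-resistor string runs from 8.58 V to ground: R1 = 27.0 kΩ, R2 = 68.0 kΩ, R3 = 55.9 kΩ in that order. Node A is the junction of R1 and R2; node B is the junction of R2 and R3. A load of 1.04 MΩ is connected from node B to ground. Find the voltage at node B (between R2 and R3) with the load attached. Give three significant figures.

At node B, R3 is in parallel with the load: R3‖R_L = 53.05 kΩ.
Below node A the resistance is R2 + (R3‖R_L) = 121.0 kΩ, so V_A = 8.58 × 121.0/148.0 = 7.015 V.
Then V_B = V_A × (R3‖R_L)/(R2 + R3‖R_L) = 7.015 × 53.05/121.0 = 3.07 V.

V ≈ 3.07 V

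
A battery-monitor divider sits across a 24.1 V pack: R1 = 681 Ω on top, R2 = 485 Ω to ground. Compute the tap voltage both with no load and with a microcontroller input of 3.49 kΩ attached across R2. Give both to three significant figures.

Open-circuit: V = 24.1 × 485/(681 + 485) = 10.0 V.
With the load, R2 becomes R2‖R_L = 425.8 Ω, so V = 24.1 × 425.8/1107 = 9.27 V.

Unloaded: 10.0 V; loaded: 9.27 V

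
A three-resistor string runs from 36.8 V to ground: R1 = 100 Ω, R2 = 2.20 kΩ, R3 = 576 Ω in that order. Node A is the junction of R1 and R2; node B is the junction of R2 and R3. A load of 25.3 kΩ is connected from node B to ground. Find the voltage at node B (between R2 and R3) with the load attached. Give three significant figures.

V ≈ 7.24 V

At node B, R3 is in parallel with the load: R3‖R_L = 563.2 Ω.
Below node A the resistance is R2 + (R3‖R_L) = 2763 Ω, so V_A = 36.8 × 2763/2863 = 35.51 V.
Then V_B = V_A × (R3‖R_L)/(R2 + R3‖R_L) = 35.51 × 563.2/2763 = 7.24 V.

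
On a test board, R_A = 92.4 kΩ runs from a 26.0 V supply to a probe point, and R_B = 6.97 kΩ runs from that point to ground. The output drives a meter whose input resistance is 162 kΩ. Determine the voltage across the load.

The load sits in parallel with R_B: R_B‖R_L = (6.97 × 162) / (6.97 + 162) = 6.682 kΩ.
V_out = 26.0 × 6.682 / (92.4 + 6.682) = 26.0 × 6.682/99.08 = 1.75 V.

V_out ≈ 1.75 V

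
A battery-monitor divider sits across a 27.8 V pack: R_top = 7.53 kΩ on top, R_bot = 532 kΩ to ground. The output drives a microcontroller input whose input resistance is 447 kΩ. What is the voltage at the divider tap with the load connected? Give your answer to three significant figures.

The load sits in parallel with R_bot: R_bot‖R_L = (532 × 447) / (532 + 447) = 242.9 kΩ.
V_out = 27.8 × 242.9 / (7.53 + 242.9) = 27.8 × 242.9/250.4 = 27.0 V.
(Unloaded it would have been 27.4 V.)

V_out ≈ 27.0 V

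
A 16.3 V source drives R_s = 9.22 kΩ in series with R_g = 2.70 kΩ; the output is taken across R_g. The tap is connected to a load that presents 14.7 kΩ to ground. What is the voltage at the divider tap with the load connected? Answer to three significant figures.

The load sits in parallel with R_g: R_g‖R_L = (2.70 × 14.7) / (2.70 + 14.7) = 2.281 kΩ.
V_out = 16.3 × 2.281 / (9.22 + 2.281) = 16.3 × 2.281/11.50 = 3.23 V.

V_out ≈ 3.23 V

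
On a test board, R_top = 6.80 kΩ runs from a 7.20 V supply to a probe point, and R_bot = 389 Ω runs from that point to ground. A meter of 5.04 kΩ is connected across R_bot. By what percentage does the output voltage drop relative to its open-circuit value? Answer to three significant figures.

6.80 %

The divider's output (Thévenin) resistance is R_top‖R_bot = 368.0 Ω.
Fractional drop under load = R_th/(R_th + R_L) = 368.0 / (368.0 + 5040) = 0.06804.
So the output falls by 6.80 %.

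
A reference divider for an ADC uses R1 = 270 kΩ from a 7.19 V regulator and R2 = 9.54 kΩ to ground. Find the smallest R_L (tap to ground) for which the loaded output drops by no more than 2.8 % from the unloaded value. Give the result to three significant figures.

R_L(min) ≈ 320 kΩ

Output resistance R_th = R1‖R2 = (270 × 9.54)/279.5 = 9.214 kΩ.
The fractional drop is R_th/(R_th + R_L); requiring this ≤ 0.0280 gives R_L ≥ R_th(1/0.0280 − 1) = 9.214 × 34.71 = 320 kΩ.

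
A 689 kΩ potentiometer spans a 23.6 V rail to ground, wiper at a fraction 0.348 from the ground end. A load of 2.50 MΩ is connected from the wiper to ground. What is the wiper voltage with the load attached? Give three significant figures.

The wiper splits the pot into (1−α)R = 449.2 kΩ above and αR = 239.8 kΩ below.
Lower section ‖ load = 218.8 kΩ.
V_wiper = 23.6 × 218.8/(449.2 + 218.8) = 7.73 V.

V ≈ 7.73 V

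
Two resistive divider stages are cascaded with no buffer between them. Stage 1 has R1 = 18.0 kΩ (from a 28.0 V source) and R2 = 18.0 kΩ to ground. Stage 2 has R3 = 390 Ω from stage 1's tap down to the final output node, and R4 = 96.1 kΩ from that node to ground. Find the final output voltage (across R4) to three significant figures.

V_out ≈ 12.8 V

Stage 2 presents R3+R4 = 96490 Ω as a load on stage 1's tap.
Stage 1's lower leg becomes R2‖(R3+R4) = 15170 Ω, so V_mid = 28.0 × 15170/33170 = 12.81 V.
Stage 2 is itself unloaded: V_out = V_mid × R4/(R3+R4) = 12.81 × 96100/96490 = 12.8 V.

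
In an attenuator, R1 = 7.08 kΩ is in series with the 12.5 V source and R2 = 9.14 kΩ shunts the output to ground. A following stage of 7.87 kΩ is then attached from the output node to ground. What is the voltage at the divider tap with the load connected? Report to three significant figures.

The load sits in parallel with R2: R2‖R_L = (9.14 × 7.87) / (9.14 + 7.87) = 4.229 kΩ.
V_out = 12.5 × 4.229 / (7.08 + 4.229) = 12.5 × 4.229/11.31 = 4.67 V.

V_out ≈ 4.67 V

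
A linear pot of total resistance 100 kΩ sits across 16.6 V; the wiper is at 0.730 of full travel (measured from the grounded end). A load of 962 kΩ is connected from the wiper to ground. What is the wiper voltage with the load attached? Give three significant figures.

The wiper splits the pot into (1−α)R = 27.00 kΩ above and αR = 73.00 kΩ below.
Lower section ‖ load = 67.85 kΩ.
V_wiper = 16.6 × 67.85/(27.00 + 67.85) = 11.9 V.

V ≈ 11.9 V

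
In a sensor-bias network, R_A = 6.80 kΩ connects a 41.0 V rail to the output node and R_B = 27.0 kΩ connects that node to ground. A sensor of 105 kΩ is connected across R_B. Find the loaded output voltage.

The load sits in parallel with R_B: R_B‖R_L = (27.0 × 105) / (27.0 + 105) = 21.48 kΩ.
V_out = 41.0 × 21.48 / (6.80 + 21.48) = 41.0 × 21.48/28.28 = 31.1 V.
(Unloaded it would have been 32.8 V.)

V_out ≈ 31.1 V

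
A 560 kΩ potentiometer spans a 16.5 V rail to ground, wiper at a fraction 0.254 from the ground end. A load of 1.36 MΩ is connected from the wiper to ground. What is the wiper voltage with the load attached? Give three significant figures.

The wiper splits the pot into (1−α)R = 417.8 kΩ above and αR = 142.2 kΩ below.
Lower section ‖ load = 128.8 kΩ.
V_wiper = 16.5 × 128.8/(417.8 + 128.8) = 3.89 V.

V ≈ 3.89 V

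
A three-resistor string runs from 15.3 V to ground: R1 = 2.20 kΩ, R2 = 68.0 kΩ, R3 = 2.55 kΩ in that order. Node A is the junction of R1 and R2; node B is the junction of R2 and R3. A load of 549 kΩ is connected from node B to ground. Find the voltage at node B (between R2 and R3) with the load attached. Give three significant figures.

V ≈ 0.534 V

At node B, R3 is in parallel with the load: R3‖R_L = 2.538 kΩ.
Below node A the resistance is R2 + (R3‖R_L) = 70.54 kΩ, so V_A = 15.3 × 70.54/72.74 = 14.84 V.
Then V_B = V_A × (R3‖R_L)/(R2 + R3‖R_L) = 14.84 × 2.538/70.54 = 0.534 V.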